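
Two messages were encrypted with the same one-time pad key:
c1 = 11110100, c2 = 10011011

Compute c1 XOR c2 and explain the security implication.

Step 1: c1 XOR c2 = (m1 XOR k) XOR (m2 XOR k).
Step 2: By XOR associativity/commutativity: = m1 XOR m2 XOR k XOR k = m1 XOR m2.
Step 3: 11110100 XOR 10011011 = 01101111 = 111.
Step 4: The key cancels out! An attacker learns m1 XOR m2 = 111, revealing the relationship between plaintexts.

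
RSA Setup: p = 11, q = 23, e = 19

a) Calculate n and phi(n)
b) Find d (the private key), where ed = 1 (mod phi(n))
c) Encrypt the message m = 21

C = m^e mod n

Step 1: n = 11 * 23 = 253.
Step 2: phi(n) = (11-1)(23-1) = 10 * 22 = 220.
Step 3: Find d = 19^(-1) mod 220 = 139.
  Verify: 19 * 139 = 2641 = 1 (mod 220).
Step 4: C = 21^19 mod 253 = 43.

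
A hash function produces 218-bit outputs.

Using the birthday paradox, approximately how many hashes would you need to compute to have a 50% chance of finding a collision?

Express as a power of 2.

Step 1: The birthday paradox gives collision probability ~50% after sqrt(2^n) = 2^(n/2) hashes.
Step 2: For 218-bit output: 2^(218/2) = 2^109.
Step 3: Approximately 2^109 hash computations needed.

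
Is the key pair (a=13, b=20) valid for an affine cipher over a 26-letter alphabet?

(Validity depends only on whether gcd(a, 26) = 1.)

Step 1: Compute gcd(13, 26).
Step 2: gcd(13, 26) = 13.
Since gcd = 13 != 1, 13 shares a common factor with 26, so it cannot be used.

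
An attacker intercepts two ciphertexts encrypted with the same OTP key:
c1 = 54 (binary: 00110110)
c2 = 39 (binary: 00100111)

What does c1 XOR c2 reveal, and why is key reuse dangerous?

Step 1: c1 XOR c2 = (m1 XOR k) XOR (m2 XOR k).
Step 2: By XOR associativity/commutativity: = m1 XOR m2 XOR k XOR k = m1 XOR m2.
Step 3: 00110110 XOR 00100111 = 00010001 = 17.
Step 4: The key cancels out! An attacker learns m1 XOR m2 = 17, revealing the relationship between plaintexts.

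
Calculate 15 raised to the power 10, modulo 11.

Step 1: Compute 15^10 mod 11 step by step, reducing modulo 11 at each step.
  15^1 mod 11 = 4
  15^2 mod 11 = (4 * 15) mod 11 = 5
  15^3 mod 11 = (5 * 15) mod 11 = 9
  15^4 mod 11 = (9 * 15) mod 11 = 3
  15^5 mod 11 = (3 * 15) mod 11 = 1
  15^6 mod 11 = (1 * 15) mod 11 = 4
  15^7 mod 11 = (4 * 15) mod 11 = 5
  15^8 mod 11 = (5 * 15) mod 11 = 9
  15^9 mod 11 = (9 * 15) mod 11 = 3
  15^10 mod 11 = (3 * 15) mod 11 = 1
Step 2: Result = 1.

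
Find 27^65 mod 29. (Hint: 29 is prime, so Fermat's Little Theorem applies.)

Step 1: Since 29 is prime, by Fermat's Little Theorem: 27^28 = 1 (mod 29).
Step 2: Reduce exponent: 65 mod 28 = 9.
Step 3: So 27^65 = 27^9 (mod 29).
Step 4: 27^9 mod 29 = 10.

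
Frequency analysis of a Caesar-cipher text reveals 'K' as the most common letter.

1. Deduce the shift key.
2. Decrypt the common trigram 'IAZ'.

Step 1: In English, 'E' is the most frequent letter (12.7%).
Step 2: The most frequent ciphertext letter is 'K' (position 10).
Step 3: Shift = (10 - 4) mod 26 = 6.
Step 4: Decrypt 'IAZ' by shifting back 6:
  I -> C
  A -> U
  Z -> T
Step 5: 'IAZ' decrypts to 'CUT'.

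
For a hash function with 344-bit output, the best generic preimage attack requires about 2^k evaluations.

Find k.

Step 1: The hash has a 344-bit output.
Step 2: Preimage resistance means: given a digest h(x), it should be infeasible to find any input that hashes to it.
With a 344-bit output there are 2^344 possible digests, so a generic brute-force preimage search costs about 2^344 evaluations.
Step 3: Security level = 344 bits.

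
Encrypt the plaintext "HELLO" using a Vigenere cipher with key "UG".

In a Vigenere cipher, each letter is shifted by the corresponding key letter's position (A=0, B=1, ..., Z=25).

Step 1: Repeat key to match plaintext length:
  Plaintext: HELLO
  Key:       UGUGU
Step 2: Encrypt each letter:
  H(7) + U(20) = (7+20) mod 26 = 1 = B
  E(4) + G(6) = (4+6) mod 26 = 10 = K
  L(11) + U(20) = (11+20) mod 26 = 5 = F
  L(11) + G(6) = (11+6) mod 26 = 17 = R
  O(14) + U(20) = (14+20) mod 26 = 8 = I
Ciphertext: BKFRI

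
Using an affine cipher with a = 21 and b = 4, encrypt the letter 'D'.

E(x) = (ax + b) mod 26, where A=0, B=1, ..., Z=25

Step 1: Convert 'D' to number: x = 3.
Step 2: E(3) = (21 * 3 + 4) mod 26 = 67 mod 26 = 15.
Step 3: Convert 15 back to letter: P.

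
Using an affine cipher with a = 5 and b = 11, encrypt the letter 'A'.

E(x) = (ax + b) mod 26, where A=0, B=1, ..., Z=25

Step 1: Convert 'A' to number: x = 0.
Step 2: E(0) = (5 * 0 + 11) mod 26 = 11 mod 26 = 11.
Step 3: Convert 11 back to letter: L.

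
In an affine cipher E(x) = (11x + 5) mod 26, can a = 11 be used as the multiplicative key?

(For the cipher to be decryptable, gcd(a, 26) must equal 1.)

Step 1: Compute gcd(11, 26).
Step 2: gcd(11, 26) = 1.
Since gcd = 1, 11 is coprime with 26, so it is a valid key.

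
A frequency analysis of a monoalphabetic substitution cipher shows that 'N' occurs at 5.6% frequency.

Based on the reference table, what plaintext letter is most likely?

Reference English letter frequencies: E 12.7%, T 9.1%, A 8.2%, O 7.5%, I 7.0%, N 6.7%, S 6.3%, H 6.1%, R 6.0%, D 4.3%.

Step 1: The observed frequency is 5.6%.
Step 2: Compare with English frequencies:
  E: 12.7% (difference: 7.1%)
  T: 9.1% (difference: 3.5%)
  A: 8.2% (difference: 2.6%)
  O: 7.5% (difference: 1.9%)
  I: 7.0% (difference: 1.4%)
  N: 6.7% (difference: 1.1%)
  S: 6.3% (difference: 0.7%)
  H: 6.1% (difference: 0.5%)
  R: 6.0% (difference: 0.4%) <-- closest
  D: 4.3% (difference: 1.3%)
Step 3: 'N' most likely represents 'R' (frequency 6.0%).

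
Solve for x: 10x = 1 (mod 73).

Step 1: We need x such that 10 * x = 1 (mod 73).
Step 2: Using the extended Euclidean algorithm or trial:
  10 * 22 = 220 = 3 * 73 + 1.
Step 3: Since 220 mod 73 = 1, the inverse is x = 22.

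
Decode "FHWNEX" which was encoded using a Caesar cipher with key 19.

Step 1: Reverse the shift by subtracting 19 from each letter position.
  F (position 5) -> position (5-19) mod 26 = 12 -> M
  H (position 7) -> position (7-19) mod 26 = 14 -> O
  W (position 22) -> position (22-19) mod 26 = 3 -> D
  N (position 13) -> position (13-19) mod 26 = 20 -> U
  E (position 4) -> position (4-19) mod 26 = 11 -> L
  X (position 23) -> position (23-19) mod 26 = 4 -> E
Decrypted message: MODULE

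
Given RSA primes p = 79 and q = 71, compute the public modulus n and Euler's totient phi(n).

Step 1: n = p * q = 79 * 71 = 5609.
Step 2: phi(n) = (p-1)(q-1) = 78 * 70 = 5460.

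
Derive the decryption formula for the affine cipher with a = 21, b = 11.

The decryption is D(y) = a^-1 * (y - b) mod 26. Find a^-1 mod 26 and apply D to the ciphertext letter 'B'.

Step 1: Find a^-1, the modular inverse of 21 mod 26.
Step 2: We need 21 * a^-1 = 1 (mod 26).
Step 3: 21 * 5 = 105 = 4 * 26 + 1, so a^-1 = 5.
Step 4: D(y) = 5(y - 11) mod 26.
Step 5: Apply to 'B' (y = 1): D(1) = 5 * (1 - 11) mod 26 = 5 * -10 mod 26 = 2 -> 'C'.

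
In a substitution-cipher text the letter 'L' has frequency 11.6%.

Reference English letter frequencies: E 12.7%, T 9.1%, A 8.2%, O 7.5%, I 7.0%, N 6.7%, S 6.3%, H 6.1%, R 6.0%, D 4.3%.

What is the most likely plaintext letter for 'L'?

Step 1: The observed frequency is 11.6%.
Step 2: Compare with English frequencies:
  E: 12.7% (difference: 1.1%) <-- closest
  T: 9.1% (difference: 2.5%)
  A: 8.2% (difference: 3.4%)
  O: 7.5% (difference: 4.1%)
  I: 7.0% (difference: 4.6%)
  N: 6.7% (difference: 4.9%)
  S: 6.3% (difference: 5.3%)
  H: 6.1% (difference: 5.5%)
  R: 6.0% (difference: 5.6%)
  D: 4.3% (difference: 7.3%)
Step 3: 'L' most likely represents 'E' (frequency 12.7%).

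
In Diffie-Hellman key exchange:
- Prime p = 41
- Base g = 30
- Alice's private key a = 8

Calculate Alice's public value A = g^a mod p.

Step 1: A = g^a mod p = 30^8 mod 41.
  30^1 mod 41 = 30
  30^2 mod 41 = (30 * 30) mod 41 = 39
  30^3 mod 41 = (39 * 30) mod 41 = 22
  30^4 mod 41 = (22 * 30) mod 41 = 4
  30^5 mod 41 = (4 * 30) mod 41 = 38
  30^6 mod 41 = (38 * 30) mod 41 = 33
  30^7 mod 41 = (33 * 30) mod 41 = 6
  30^8 mod 41 = (6 * 30) mod 41 = 16
Result: A = 16.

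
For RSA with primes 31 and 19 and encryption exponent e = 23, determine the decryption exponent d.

Step 1: n = 31 * 19 = 589.
Step 2: phi(n) = 30 * 18 = 540.
Step 3: Find d such that 23 * d = 1 (mod 540).
Step 4: d = 23^(-1) mod 540 = 47.
Verification: 23 * 47 = 1081 = 2 * 540 + 1.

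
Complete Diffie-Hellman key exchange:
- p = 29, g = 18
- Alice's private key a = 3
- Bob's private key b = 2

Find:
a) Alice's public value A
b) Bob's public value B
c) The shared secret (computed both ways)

Step 1: A = g^a mod p = 18^3 mod 29 = 3.
Step 2: B = g^b mod p = 18^2 mod 29 = 5.
Step 3: Alice computes s = B^a mod p = 5^3 mod 29 = 9.
Step 4: Bob computes s = A^b mod p = 3^2 mod 29 = 9.
Both sides agree: shared secret = 9.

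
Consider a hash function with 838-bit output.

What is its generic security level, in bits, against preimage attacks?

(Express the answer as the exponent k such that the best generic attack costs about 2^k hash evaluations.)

Step 1: The hash has a 838-bit output.
Step 2: Preimage resistance means: given a digest h(x), it should be infeasible to find any input that hashes to it.
With a 838-bit output there are 2^838 possible digests, so a generic brute-force preimage search costs about 2^838 evaluations.
Step 3: Security level = 838 bits.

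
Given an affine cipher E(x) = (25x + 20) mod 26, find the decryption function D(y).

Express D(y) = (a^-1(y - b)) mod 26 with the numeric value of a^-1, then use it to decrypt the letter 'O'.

Step 1: Find a^-1, the modular inverse of 25 mod 26.
Step 2: We need 25 * a^-1 = 1 (mod 26).
Step 3: 25 * 25 = 625 = 24 * 26 + 1, so a^-1 = 25.
Step 4: D(y) = 25(y - 20) mod 26.
Step 5: Apply to 'O' (y = 14): D(14) = 25 * (14 - 20) mod 26 = 25 * -6 mod 26 = 6 -> 'G'.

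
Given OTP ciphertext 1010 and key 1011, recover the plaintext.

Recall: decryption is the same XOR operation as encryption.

Step 1: XOR ciphertext with key:
  Ciphertext: 1010
  Key:        1011
  XOR:        0001
Step 2: Plaintext = 0001 = 1 in decimal.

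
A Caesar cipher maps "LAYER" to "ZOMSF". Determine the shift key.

Step 1: Compare first letters: L (position 11) -> Z (position 25).
Step 2: Shift = (25 - 11) mod 26 = 14.
The shift value is 14.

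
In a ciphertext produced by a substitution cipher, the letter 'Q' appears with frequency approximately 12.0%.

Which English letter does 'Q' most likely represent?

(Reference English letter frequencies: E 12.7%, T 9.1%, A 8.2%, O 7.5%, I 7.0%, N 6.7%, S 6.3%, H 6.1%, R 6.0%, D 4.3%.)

Step 1: The observed frequency is 12.0%.
Step 2: Compare with English frequencies:
  E: 12.7% (difference: 0.7%) <-- closest
  T: 9.1% (difference: 2.9%)
  A: 8.2% (difference: 3.8%)
  O: 7.5% (difference: 4.5%)
  I: 7.0% (difference: 5.0%)
  N: 6.7% (difference: 5.3%)
  S: 6.3% (difference: 5.7%)
  H: 6.1% (difference: 5.9%)
  R: 6.0% (difference: 6.0%)
  D: 4.3% (difference: 7.7%)
Step 3: 'Q' most likely represents 'E' (frequency 12.7%).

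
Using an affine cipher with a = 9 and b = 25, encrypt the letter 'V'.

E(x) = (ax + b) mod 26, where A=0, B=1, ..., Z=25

Step 1: Convert 'V' to number: x = 21.
Step 2: E(21) = (9 * 21 + 25) mod 26 = 214 mod 26 = 6.
Step 3: Convert 6 back to letter: G.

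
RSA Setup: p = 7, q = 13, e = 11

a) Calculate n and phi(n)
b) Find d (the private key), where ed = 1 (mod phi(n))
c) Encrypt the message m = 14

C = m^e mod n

Step 1: n = 7 * 13 = 91.
Step 2: phi(n) = (7-1)(13-1) = 6 * 12 = 72.
Step 3: Find d = 11^(-1) mod 72 = 59.
  Verify: 11 * 59 = 649 = 1 (mod 72).
Step 4: C = 14^11 mod 91 = 14.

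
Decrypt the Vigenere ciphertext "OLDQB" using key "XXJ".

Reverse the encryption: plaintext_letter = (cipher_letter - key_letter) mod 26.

Step 1: Extend key: XXJXX
Step 2: Decrypt each letter (c - k) mod 26:
  O(14) - X(23) = (14-23) mod 26 = 17 = R
  L(11) - X(23) = (11-23) mod 26 = 14 = O
  D(3) - J(9) = (3-9) mod 26 = 20 = U
  Q(16) - X(23) = (16-23) mod 26 = 19 = T
  B(1) - X(23) = (1-23) mod 26 = 4 = E
Plaintext: ROUTE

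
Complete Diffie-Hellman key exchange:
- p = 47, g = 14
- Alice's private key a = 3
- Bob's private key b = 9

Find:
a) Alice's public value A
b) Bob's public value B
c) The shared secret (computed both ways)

Step 1: A = g^a mod p = 14^3 mod 47 = 18.
Step 2: B = g^b mod p = 14^9 mod 47 = 4.
Step 3: Alice computes s = B^a mod p = 4^3 mod 47 = 17.
Step 4: Bob computes s = A^b mod p = 18^9 mod 47 = 17.
Both sides agree: shared secret = 17.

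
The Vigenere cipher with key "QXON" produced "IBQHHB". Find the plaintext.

Step 1: Extend key: QXONQX
Step 2: Decrypt each letter (c - k) mod 26:
  I(8) - Q(16) = (8-16) mod 26 = 18 = S
  B(1) - X(23) = (1-23) mod 26 = 4 = E
  Q(16) - O(14) = (16-14) mod 26 = 2 = C
  H(7) - N(13) = (7-13) mod 26 = 20 = U
  H(7) - Q(16) = (7-16) mod 26 = 17 = R
  B(1) - X(23) = (1-23) mod 26 = 4 = E
Plaintext: SECURE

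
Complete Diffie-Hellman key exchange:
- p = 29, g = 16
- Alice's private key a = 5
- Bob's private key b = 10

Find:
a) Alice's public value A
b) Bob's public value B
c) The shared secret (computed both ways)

Step 1: A = g^a mod p = 16^5 mod 29 = 23.
Step 2: B = g^b mod p = 16^10 mod 29 = 7.
Step 3: Alice computes s = B^a mod p = 7^5 mod 29 = 16.
Step 4: Bob computes s = A^b mod p = 23^10 mod 29 = 16.
Both sides agree: shared secret = 16.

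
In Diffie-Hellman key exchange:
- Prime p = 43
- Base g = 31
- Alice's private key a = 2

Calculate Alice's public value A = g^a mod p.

Step 1: A = g^a mod p = 31^2 mod 43.
  31^1 mod 43 = 31
  31^2 mod 43 = (31 * 31) mod 43 = 15
Result: A = 15.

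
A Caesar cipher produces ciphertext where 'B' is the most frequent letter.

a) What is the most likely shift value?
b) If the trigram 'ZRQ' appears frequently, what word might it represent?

Step 1: In English, 'E' is the most frequent letter (12.7%).
Step 2: The most frequent ciphertext letter is 'B' (position 1).
Step 3: Shift = (1 - 4) mod 26 = 23.
Step 4: Decrypt 'ZRQ' by shifting back 23:
  Z -> C
  R -> U
  Q -> T
Step 5: 'ZRQ' decrypts to 'CUT'.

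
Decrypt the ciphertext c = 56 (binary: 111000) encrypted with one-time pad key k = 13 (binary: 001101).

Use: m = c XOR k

Step 1: XOR ciphertext with key:
  Ciphertext: 111000
  Key:        001101
  XOR:        110101
Step 2: Plaintext = 110101 = 53 in decimal.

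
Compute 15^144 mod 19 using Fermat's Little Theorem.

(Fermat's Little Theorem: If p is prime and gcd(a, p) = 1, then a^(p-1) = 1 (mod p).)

Step 1: Since 19 is prime, by Fermat's Little Theorem: 15^18 = 1 (mod 19).
Step 2: Reduce exponent: 144 mod 18 = 0.
Step 3: So 15^144 = 15^0 (mod 19).
Step 4: 15^0 mod 19 = 1.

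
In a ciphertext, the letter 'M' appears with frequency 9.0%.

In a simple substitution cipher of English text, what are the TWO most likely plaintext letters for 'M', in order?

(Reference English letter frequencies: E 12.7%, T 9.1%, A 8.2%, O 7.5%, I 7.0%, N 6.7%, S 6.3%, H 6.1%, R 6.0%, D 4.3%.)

Step 1: Observed frequency of 'M' is 9.0%.
Step 2: Compute distances to each reference frequency and sort:
  T (9.1%): difference = 0.1% <-- BEST
  A (8.2%): difference = 0.8% <-- RUNNER-UP
  O (7.5%): difference = 1.5%
  I (7.0%): difference = 2.0%
  N (6.7%): difference = 2.3%
Step 3: Most likely is 'T' (9.1%, diff 0.1%); second most likely is 'A' (8.2%, diff 0.8%).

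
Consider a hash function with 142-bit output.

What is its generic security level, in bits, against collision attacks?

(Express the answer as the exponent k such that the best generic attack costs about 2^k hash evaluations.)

Step 1: The hash has a 142-bit output.
Step 2: Collision resistance means it should be infeasible to find any x != y with h(x) = h(y).
By the birthday bound, a generic collision search succeeds after about sqrt(2^142) = 2^(142/2) = 2^71 evaluations.
Step 3: Security level = 71 bits.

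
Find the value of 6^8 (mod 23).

Step 1: Compute 6^8 mod 23 step by step, reducing modulo 23 at each step.
  6^1 mod 23 = 6
  6^2 mod 23 = (6 * 6) mod 23 = 13
  6^3 mod 23 = (13 * 6) mod 23 = 9
  6^4 mod 23 = (9 * 6) mod 23 = 8
  6^5 mod 23 = (8 * 6) mod 23 = 2
  6^6 mod 23 = (2 * 6) mod 23 = 12
  6^7 mod 23 = (12 * 6) mod 23 = 3
  6^8 mod 23 = (3 * 6) mod 23 = 18
Step 2: Result = 18.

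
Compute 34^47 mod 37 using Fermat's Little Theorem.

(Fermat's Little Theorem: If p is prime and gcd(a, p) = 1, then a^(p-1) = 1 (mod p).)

Step 1: Since 37 is prime, by Fermat's Little Theorem: 34^36 = 1 (mod 37).
Step 2: Reduce exponent: 47 mod 36 = 11.
Step 3: So 34^47 = 34^11 (mod 37).
Step 4: 34^11 mod 37 = 9.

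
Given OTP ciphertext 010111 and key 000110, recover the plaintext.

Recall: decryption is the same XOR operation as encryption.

Step 1: XOR ciphertext with key:
  Ciphertext: 010111
  Key:        000110
  XOR:        010001
Step 2: Plaintext = 010001 = 17 in decimal.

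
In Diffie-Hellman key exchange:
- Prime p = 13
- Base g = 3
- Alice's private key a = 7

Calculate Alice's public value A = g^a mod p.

Step 1: A = g^a mod p = 3^7 mod 13.
  3^1 mod 13 = 3
  3^2 mod 13 = (3 * 3) mod 13 = 9
  3^3 mod 13 = (9 * 3) mod 13 = 1
  3^4 mod 13 = (1 * 3) mod 13 = 3
  3^5 mod 13 = (3 * 3) mod 13 = 9
  3^6 mod 13 = (9 * 3) mod 13 = 1
  3^7 mod 13 = (1 * 3) mod 13 = 3
Result: A = 3.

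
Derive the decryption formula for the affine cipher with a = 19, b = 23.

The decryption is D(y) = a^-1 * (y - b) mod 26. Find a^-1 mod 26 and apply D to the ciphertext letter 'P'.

Step 1: Find a^-1, the modular inverse of 19 mod 26.
Step 2: We need 19 * a^-1 = 1 (mod 26).
Step 3: 19 * 11 = 209 = 8 * 26 + 1, so a^-1 = 11.
Step 4: D(y) = 11(y - 23) mod 26.
Step 5: Apply to 'P' (y = 15): D(15) = 11 * (15 - 23) mod 26 = 11 * -8 mod 26 = 16 -> 'Q'.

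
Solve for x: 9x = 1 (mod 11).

Step 1: We need x such that 9 * x = 1 (mod 11).
Step 2: Using the extended Euclidean algorithm or trial:
  9 * 5 = 45 = 4 * 11 + 1.
Step 3: Since 45 mod 11 = 1, the inverse is x = 5.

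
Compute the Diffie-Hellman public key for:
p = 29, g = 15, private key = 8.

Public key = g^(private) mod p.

Step 1: A = g^a mod p = 15^8 mod 29.
  15^1 mod 29 = 15
  15^2 mod 29 = (15 * 15) mod 29 = 22
  15^3 mod 29 = (22 * 15) mod 29 = 11
  15^4 mod 29 = (11 * 15) mod 29 = 20
  15^5 mod 29 = (20 * 15) mod 29 = 10
  15^6 mod 29 = (10 * 15) mod 29 = 5
  15^7 mod 29 = (5 * 15) mod 29 = 17
  15^8 mod 29 = (17 * 15) mod 29 = 23
Result: A = 23.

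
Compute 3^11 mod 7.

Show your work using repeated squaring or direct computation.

Step 1: Compute 3^11 mod 7 step by step, reducing modulo 7 at each step.
  3^1 mod 7 = 3
  3^2 mod 7 = (3 * 3) mod 7 = 2
  3^3 mod 7 = (2 * 3) mod 7 = 6
  3^4 mod 7 = (6 * 3) mod 7 = 4
  3^5 mod 7 = (4 * 3) mod 7 = 5
  3^6 mod 7 = (5 * 3) mod 7 = 1
  3^7 mod 7 = (1 * 3) mod 7 = 3
  3^8 mod 7 = (3 * 3) mod 7 = 2
  3^9 mod 7 = (2 * 3) mod 7 = 6
  3^10 mod 7 = (6 * 3) mod 7 = 4
  3^11 mod 7 = (4 * 3) mod 7 = 5
Step 2: Result = 5.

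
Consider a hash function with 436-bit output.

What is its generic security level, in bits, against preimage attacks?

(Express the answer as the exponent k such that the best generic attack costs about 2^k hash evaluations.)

Step 1: The hash has a 436-bit output.
Step 2: Preimage resistance means: given a digest h(x), it should be infeasible to find any input that hashes to it.
With a 436-bit output there are 2^436 possible digests, so a generic brute-force preimage search costs about 2^436 evaluations.
Step 3: Security level = 436 bits.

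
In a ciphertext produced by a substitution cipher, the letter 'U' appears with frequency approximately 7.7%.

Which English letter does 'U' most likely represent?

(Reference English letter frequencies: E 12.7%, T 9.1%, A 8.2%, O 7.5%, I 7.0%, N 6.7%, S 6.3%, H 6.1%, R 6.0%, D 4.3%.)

Step 1: The observed frequency is 7.7%.
Step 2: Compare with English frequencies:
  E: 12.7% (difference: 5.0%)
  T: 9.1% (difference: 1.4%)
  A: 8.2% (difference: 0.5%)
  O: 7.5% (difference: 0.2%) <-- closest
  I: 7.0% (difference: 0.7%)
  N: 6.7% (difference: 1.0%)
  S: 6.3% (difference: 1.4%)
  H: 6.1% (difference: 1.6%)
  R: 6.0% (difference: 1.7%)
  D: 4.3% (difference: 3.4%)
Step 3: 'U' most likely represents 'O' (frequency 7.5%).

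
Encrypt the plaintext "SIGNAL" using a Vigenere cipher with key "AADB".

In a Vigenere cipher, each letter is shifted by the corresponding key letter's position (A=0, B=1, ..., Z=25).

Step 1: Repeat key to match plaintext length:
  Plaintext: SIGNAL
  Key:       AADBAA
Step 2: Encrypt each letter:
  S(18) + A(0) = (18+0) mod 26 = 18 = S
  I(8) + A(0) = (8+0) mod 26 = 8 = I
  G(6) + D(3) = (6+3) mod 26 = 9 = J
  N(13) + B(1) = (13+1) mod 26 = 14 = O
  A(0) + A(0) = (0+0) mod 26 = 0 = A
  L(11) + A(0) = (11+0) mod 26 = 11 = L
Ciphertext: SIJOAL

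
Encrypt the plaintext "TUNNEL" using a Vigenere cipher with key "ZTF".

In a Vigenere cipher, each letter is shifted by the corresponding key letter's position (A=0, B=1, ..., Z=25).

Step 1: Repeat key to match plaintext length:
  Plaintext: TUNNEL
  Key:       ZTFZTF
Step 2: Encrypt each letter:
  T(19) + Z(25) = (19+25) mod 26 = 18 = S
  U(20) + T(19) = (20+19) mod 26 = 13 = N
  N(13) + F(5) = (13+5) mod 26 = 18 = S
  N(13) + Z(25) = (13+25) mod 26 = 12 = M
  E(4) + T(19) = (4+19) mod 26 = 23 = X
  L(11) + F(5) = (11+5) mod 26 = 16 = Q
Ciphertext: SNSMXQ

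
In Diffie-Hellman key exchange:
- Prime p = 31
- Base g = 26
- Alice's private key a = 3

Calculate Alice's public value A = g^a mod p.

Step 1: A = g^a mod p = 26^3 mod 31.
  26^1 mod 31 = 26
  26^2 mod 31 = (26 * 26) mod 31 = 25
  26^3 mod 31 = (25 * 26) mod 31 = 30
Result: A = 30.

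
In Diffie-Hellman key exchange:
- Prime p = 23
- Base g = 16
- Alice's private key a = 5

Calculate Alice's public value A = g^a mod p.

Step 1: A = g^a mod p = 16^5 mod 23.
  16^1 mod 23 = 16
  16^2 mod 23 = (16 * 16) mod 23 = 3
  16^3 mod 23 = (3 * 16) mod 23 = 2
  16^4 mod 23 = (2 * 16) mod 23 = 9
  16^5 mod 23 = (9 * 16) mod 23 = 6
Result: A = 6.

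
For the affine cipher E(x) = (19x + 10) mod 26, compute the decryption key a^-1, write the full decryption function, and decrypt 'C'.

Step 1: Find a^-1, the modular inverse of 19 mod 26.
Step 2: We need 19 * a^-1 = 1 (mod 26).
Step 3: 19 * 11 = 209 = 8 * 26 + 1, so a^-1 = 11.
Step 4: D(y) = 11(y - 10) mod 26.
Step 5: Apply to 'C' (y = 2): D(2) = 11 * (2 - 10) mod 26 = 11 * -8 mod 26 = 16 -> 'Q'.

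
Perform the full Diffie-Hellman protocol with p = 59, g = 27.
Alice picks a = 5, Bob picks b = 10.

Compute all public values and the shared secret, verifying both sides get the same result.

Step 1: A = g^a mod p = 27^5 mod 59 = 48.
Step 2: B = g^b mod p = 27^10 mod 59 = 3.
Step 3: Alice computes s = B^a mod p = 3^5 mod 59 = 7.
Step 4: Bob computes s = A^b mod p = 48^10 mod 59 = 7.
Both sides agree: shared secret = 7.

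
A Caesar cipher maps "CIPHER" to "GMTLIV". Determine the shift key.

Step 1: Compare first letters: C (position 2) -> G (position 6).
Step 2: Shift = (6 - 2) mod 26 = 4.
The shift value is 4.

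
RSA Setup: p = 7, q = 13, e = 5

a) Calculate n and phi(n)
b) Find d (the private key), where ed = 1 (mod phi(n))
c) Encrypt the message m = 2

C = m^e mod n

Step 1: n = 7 * 13 = 91.
Step 2: phi(n) = (7-1)(13-1) = 6 * 12 = 72.
Step 3: Find d = 5^(-1) mod 72 = 29.
  Verify: 5 * 29 = 145 = 1 (mod 72).
Step 4: C = 2^5 mod 91 = 32.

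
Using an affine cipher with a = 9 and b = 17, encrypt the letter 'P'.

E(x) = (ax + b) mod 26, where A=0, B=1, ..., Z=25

Step 1: Convert 'P' to number: x = 15.
Step 2: E(15) = (9 * 15 + 17) mod 26 = 152 mod 26 = 22.
Step 3: Convert 22 back to letter: W.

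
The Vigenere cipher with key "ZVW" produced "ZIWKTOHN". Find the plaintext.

Step 1: Extend key: ZVWZVWZV
Step 2: Decrypt each letter (c - k) mod 26:
  Z(25) - Z(25) = (25-25) mod 26 = 0 = A
  I(8) - V(21) = (8-21) mod 26 = 13 = N
  W(22) - W(22) = (22-22) mod 26 = 0 = A
  K(10) - Z(25) = (10-25) mod 26 = 11 = L
  T(19) - V(21) = (19-21) mod 26 = 24 = Y
  O(14) - W(22) = (14-22) mod 26 = 18 = S
  H(7) - Z(25) = (7-25) mod 26 = 8 = I
  N(13) - V(21) = (13-21) mod 26 = 18 = S
Plaintext: ANALYSIS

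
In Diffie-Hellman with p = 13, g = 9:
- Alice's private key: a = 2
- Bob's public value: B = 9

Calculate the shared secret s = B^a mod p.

Step 1: s = B^a mod p = 9^2 mod 13.
  9^1 mod 13 = 9
  9^2 mod 13 = (9 * 9) mod 13 = 3
Result: shared secret = 3.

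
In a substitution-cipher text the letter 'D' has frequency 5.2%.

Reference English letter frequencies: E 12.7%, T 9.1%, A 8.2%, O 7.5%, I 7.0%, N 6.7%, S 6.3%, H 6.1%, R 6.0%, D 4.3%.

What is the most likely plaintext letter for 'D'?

Step 1: The observed frequency is 5.2%.
Step 2: Compare with English frequencies:
  E: 12.7% (difference: 7.5%)
  T: 9.1% (difference: 3.9%)
  A: 8.2% (difference: 3.0%)
  O: 7.5% (difference: 2.3%)
  I: 7.0% (difference: 1.8%)
  N: 6.7% (difference: 1.5%)
  S: 6.3% (difference: 1.1%)
  H: 6.1% (difference: 0.9%)
  R: 6.0% (difference: 0.8%) <-- closest
  D: 4.3% (difference: 0.9%)
Step 3: 'D' most likely represents 'R' (frequency 6.0%).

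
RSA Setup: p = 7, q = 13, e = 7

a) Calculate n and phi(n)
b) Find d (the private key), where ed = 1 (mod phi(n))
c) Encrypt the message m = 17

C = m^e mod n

Step 1: n = 7 * 13 = 91.
Step 2: phi(n) = (7-1)(13-1) = 6 * 12 = 72.
Step 3: Find d = 7^(-1) mod 72 = 31.
  Verify: 7 * 31 = 217 = 1 (mod 72).
Step 4: C = 17^7 mod 91 = 17.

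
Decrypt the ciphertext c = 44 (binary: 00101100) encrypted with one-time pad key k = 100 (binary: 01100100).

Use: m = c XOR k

Step 1: XOR ciphertext with key:
  Ciphertext: 00101100
  Key:        01100100
  XOR:        01001000
Step 2: Plaintext = 01001000 = 72 in decimal.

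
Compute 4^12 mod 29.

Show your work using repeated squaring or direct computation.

Step 1: Compute 4^12 mod 29 step by step, reducing modulo 29 at each step.
  4^1 mod 29 = 4
  4^2 mod 29 = (4 * 4) mod 29 = 16
  4^3 mod 29 = (16 * 4) mod 29 = 6
  4^4 mod 29 = (6 * 4) mod 29 = 24
  4^5 mod 29 = (24 * 4) mod 29 = 9
  4^6 mod 29 = (9 * 4) mod 29 = 7
  4^7 mod 29 = (7 * 4) mod 29 = 28
  4^8 mod 29 = (28 * 4) mod 29 = 25
  4^9 mod 29 = (25 * 4) mod 29 = 13
  4^10 mod 29 = (13 * 4) mod 29 = 23
  4^11 mod 29 = (23 * 4) mod 29 = 5
  4^12 mod 29 = (5 * 4) mod 29 = 20
Step 2: Result = 20.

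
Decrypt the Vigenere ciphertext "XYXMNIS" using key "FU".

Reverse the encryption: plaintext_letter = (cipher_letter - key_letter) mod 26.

Step 1: Extend key: FUFUFUF
Step 2: Decrypt each letter (c - k) mod 26:
  X(23) - F(5) = (23-5) mod 26 = 18 = S
  Y(24) - U(20) = (24-20) mod 26 = 4 = E
  X(23) - F(5) = (23-5) mod 26 = 18 = S
  M(12) - U(20) = (12-20) mod 26 = 18 = S
  N(13) - F(5) = (13-5) mod 26 = 8 = I
  I(8) - U(20) = (8-20) mod 26 = 14 = O
  S(18) - F(5) = (18-5) mod 26 = 13 = N
Plaintext: SESSION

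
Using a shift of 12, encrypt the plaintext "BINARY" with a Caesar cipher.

Step 1: For each letter, shift forward by 12 positions (mod 26).
  B (position 1) -> position (1+12) mod 26 = 13 -> N
  I (position 8) -> position (8+12) mod 26 = 20 -> U
  N (position 13) -> position (13+12) mod 26 = 25 -> Z
  A (position 0) -> position (0+12) mod 26 = 12 -> M
  R (position 17) -> position (17+12) mod 26 = 3 -> D
  Y (position 24) -> position (24+12) mod 26 = 10 -> K
Result: NUZMDK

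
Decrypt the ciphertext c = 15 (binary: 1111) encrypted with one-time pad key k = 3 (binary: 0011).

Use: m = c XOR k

Step 1: XOR ciphertext with key:
  Ciphertext: 1111
  Key:        0011
  XOR:        1100
Step 2: Plaintext = 1100 = 12 in decimal.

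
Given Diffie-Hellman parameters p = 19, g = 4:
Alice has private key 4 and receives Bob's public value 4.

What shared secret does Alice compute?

Step 1: s = B^a mod p = 4^4 mod 19.
  4^1 mod 19 = 4
  4^2 mod 19 = (4 * 4) mod 19 = 16
  4^3 mod 19 = (16 * 4) mod 19 = 7
  4^4 mod 19 = (7 * 4) mod 19 = 9
Result: shared secret = 9.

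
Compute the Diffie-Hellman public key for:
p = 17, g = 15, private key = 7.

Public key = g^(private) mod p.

Step 1: A = g^a mod p = 15^7 mod 17.
  15^1 mod 17 = 15
  15^2 mod 17 = (15 * 15) mod 17 = 4
  15^3 mod 17 = (4 * 15) mod 17 = 9
  15^4 mod 17 = (9 * 15) mod 17 = 16
  15^5 mod 17 = (16 * 15) mod 17 = 2
  15^6 mod 17 = (2 * 15) mod 17 = 13
  15^7 mod 17 = (13 * 15) mod 17 = 8
Result: A = 8.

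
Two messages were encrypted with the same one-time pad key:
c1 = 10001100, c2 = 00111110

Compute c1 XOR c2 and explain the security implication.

Step 1: c1 XOR c2 = (m1 XOR k) XOR (m2 XOR k).
Step 2: By XOR associativity/commutativity: = m1 XOR m2 XOR k XOR k = m1 XOR m2.
Step 3: 10001100 XOR 00111110 = 10110010 = 178.
Step 4: The key cancels out! An attacker learns m1 XOR m2 = 178, revealing the relationship between plaintexts.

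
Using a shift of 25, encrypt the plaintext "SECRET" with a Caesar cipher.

Step 1: For each letter, shift forward by 25 positions (mod 26).
  S (position 18) -> position (18+25) mod 26 = 17 -> R
  E (position 4) -> position (4+25) mod 26 = 3 -> D
  C (position 2) -> position (2+25) mod 26 = 1 -> B
  R (position 17) -> position (17+25) mod 26 = 16 -> Q
  E (position 4) -> position (4+25) mod 26 = 3 -> D
  T (position 19) -> position (19+25) mod 26 = 18 -> S
Result: RDBQDS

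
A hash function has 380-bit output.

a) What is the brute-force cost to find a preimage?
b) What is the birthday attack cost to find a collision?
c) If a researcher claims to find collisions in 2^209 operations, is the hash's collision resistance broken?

Step 1: Preimage resistance requires brute-force of 2^380 operations.
Step 2: Collision resistance (birthday bound) = 2^(380/2) = 2^190.
Step 3: The claimed attack costs 2^209 operations.
Step 4: Since 2^209 >= 2^190, the claimed attack is no faster than the generic birthday attack, so this does not break collision resistance.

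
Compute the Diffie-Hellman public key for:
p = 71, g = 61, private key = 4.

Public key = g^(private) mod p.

Step 1: A = g^a mod p = 61^4 mod 71.
  61^1 mod 71 = 61
  61^2 mod 71 = (61 * 61) mod 71 = 29
  61^3 mod 71 = (29 * 61) mod 71 = 65
  61^4 mod 71 = (65 * 61) mod 71 = 60
Result: A = 60.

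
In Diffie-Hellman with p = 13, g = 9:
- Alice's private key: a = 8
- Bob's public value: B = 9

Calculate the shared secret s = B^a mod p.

Step 1: s = B^a mod p = 9^8 mod 13.
  9^1 mod 13 = 9
  9^2 mod 13 = (9 * 9) mod 13 = 3
  9^3 mod 13 = (3 * 9) mod 13 = 1
  9^4 mod 13 = (1 * 9) mod 13 = 9
  9^5 mod 13 = (9 * 9) mod 13 = 3
  9^6 mod 13 = (3 * 9) mod 13 = 1
  9^7 mod 13 = (1 * 9) mod 13 = 9
  9^8 mod 13 = (9 * 9) mod 13 = 3
Result: shared secret = 3.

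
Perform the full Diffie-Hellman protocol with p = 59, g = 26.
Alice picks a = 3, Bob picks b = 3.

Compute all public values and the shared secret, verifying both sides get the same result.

Step 1: A = g^a mod p = 26^3 mod 59 = 53.
Step 2: B = g^b mod p = 26^3 mod 59 = 53.
Step 3: Alice computes s = B^a mod p = 53^3 mod 59 = 20.
Step 4: Bob computes s = A^b mod p = 53^3 mod 59 = 20.
Both sides agree: shared secret = 20.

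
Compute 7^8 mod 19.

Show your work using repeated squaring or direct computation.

Step 1: Compute 7^8 mod 19 step by step, reducing modulo 19 at each step.
  7^1 mod 19 = 7
  7^2 mod 19 = (7 * 7) mod 19 = 11
  7^3 mod 19 = (11 * 7) mod 19 = 1
  7^4 mod 19 = (1 * 7) mod 19 = 7
  7^5 mod 19 = (7 * 7) mod 19 = 11
  7^6 mod 19 = (11 * 7) mod 19 = 1
  7^7 mod 19 = (1 * 7) mod 19 = 7
  7^8 mod 19 = (7 * 7) mod 19 = 11
Step 2: Result = 11.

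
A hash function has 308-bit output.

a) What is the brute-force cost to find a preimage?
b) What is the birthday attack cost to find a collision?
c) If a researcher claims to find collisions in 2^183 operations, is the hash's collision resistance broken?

Step 1: Preimage resistance requires brute-force of 2^308 operations.
Step 2: Collision resistance (birthday bound) = 2^(308/2) = 2^154.
Step 3: The claimed attack costs 2^183 operations.
Step 4: Since 2^183 >= 2^154, the claimed attack is no faster than the generic birthday attack, so this does not break collision resistance.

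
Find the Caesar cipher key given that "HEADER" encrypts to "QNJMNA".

Step 1: Compare first letters: H (position 7) -> Q (position 16).
Step 2: Shift = (16 - 7) mod 26 = 9.
The shift value is 9.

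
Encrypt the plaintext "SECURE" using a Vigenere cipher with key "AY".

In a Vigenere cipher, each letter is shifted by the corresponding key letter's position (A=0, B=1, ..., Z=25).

Step 1: Repeat key to match plaintext length:
  Plaintext: SECURE
  Key:       AYAYAY
Step 2: Encrypt each letter:
  S(18) + A(0) = (18+0) mod 26 = 18 = S
  E(4) + Y(24) = (4+24) mod 26 = 2 = C
  C(2) + A(0) = (2+0) mod 26 = 2 = C
  U(20) + Y(24) = (20+24) mod 26 = 18 = S
  R(17) + A(0) = (17+0) mod 26 = 17 = R
  E(4) + Y(24) = (4+24) mod 26 = 2 = C
Ciphertext: SCCSRC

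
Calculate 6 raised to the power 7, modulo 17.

Step 1: Compute 6^7 mod 17 step by step, reducing modulo 17 at each step.
  6^1 mod 17 = 6
  6^2 mod 17 = (6 * 6) mod 17 = 2
  6^3 mod 17 = (2 * 6) mod 17 = 12
  6^4 mod 17 = (12 * 6) mod 17 = 4
  6^5 mod 17 = (4 * 6) mod 17 = 7
  6^6 mod 17 = (7 * 6) mod 17 = 8
  6^7 mod 17 = (8 * 6) mod 17 = 14
Step 2: Result = 14.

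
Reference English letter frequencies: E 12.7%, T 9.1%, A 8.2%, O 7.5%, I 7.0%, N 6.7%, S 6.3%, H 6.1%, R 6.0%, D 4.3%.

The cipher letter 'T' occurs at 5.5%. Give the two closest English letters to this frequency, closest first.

Step 1: Observed frequency of 'T' is 5.5%.
Step 2: Compute distances to each reference frequency and sort:
  R (6.0%): difference = 0.5% <-- BEST
  H (6.1%): difference = 0.6% <-- RUNNER-UP
  S (6.3%): difference = 0.8%
  N (6.7%): difference = 1.2%
  D (4.3%): difference = 1.2%
Step 3: Most likely is 'R' (6.0%, diff 0.5%); second most likely is 'H' (6.1%, diff 0.6%).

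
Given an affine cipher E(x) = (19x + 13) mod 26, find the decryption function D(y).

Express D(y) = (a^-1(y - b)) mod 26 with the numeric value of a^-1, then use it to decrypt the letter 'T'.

Step 1: Find a^-1, the modular inverse of 19 mod 26.
Step 2: We need 19 * a^-1 = 1 (mod 26).
Step 3: 19 * 11 = 209 = 8 * 26 + 1, so a^-1 = 11.
Step 4: D(y) = 11(y - 13) mod 26.
Step 5: Apply to 'T' (y = 19): D(19) = 11 * (19 - 13) mod 26 = 11 * 6 mod 26 = 14 -> 'O'.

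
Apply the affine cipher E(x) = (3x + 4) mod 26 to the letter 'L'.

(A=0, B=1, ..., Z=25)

Step 1: Convert 'L' to number: x = 11.
Step 2: E(11) = (3 * 11 + 4) mod 26 = 37 mod 26 = 11.
Step 3: Convert 11 back to letter: L.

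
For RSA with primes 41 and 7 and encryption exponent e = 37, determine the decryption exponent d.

Step 1: n = 41 * 7 = 287.
Step 2: phi(n) = 40 * 6 = 240.
Step 3: Find d such that 37 * d = 1 (mod 240).
Step 4: d = 37^(-1) mod 240 = 13.
Verification: 37 * 13 = 481 = 2 * 240 + 1.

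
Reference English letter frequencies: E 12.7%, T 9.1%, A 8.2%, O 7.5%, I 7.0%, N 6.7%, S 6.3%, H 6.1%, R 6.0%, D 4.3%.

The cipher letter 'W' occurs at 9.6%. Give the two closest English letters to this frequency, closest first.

Step 1: Observed frequency of 'W' is 9.6%.
Step 2: Compute distances to each reference frequency and sort:
  T (9.1%): difference = 0.5% <-- BEST
  A (8.2%): difference = 1.4% <-- RUNNER-UP
  O (7.5%): difference = 2.1%
  I (7.0%): difference = 2.6%
  N (6.7%): difference = 2.9%
Step 3: Most likely is 'T' (9.1%, diff 0.5%); second most likely is 'A' (8.2%, diff 1.4%).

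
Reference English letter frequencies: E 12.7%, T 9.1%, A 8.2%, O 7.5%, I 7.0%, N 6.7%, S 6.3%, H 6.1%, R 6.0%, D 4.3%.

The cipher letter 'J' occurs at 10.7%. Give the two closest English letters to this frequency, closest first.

Step 1: Observed frequency of 'J' is 10.7%.
Step 2: Compute distances to each reference frequency and sort:
  T (9.1%): difference = 1.6% <-- BEST
  E (12.7%): difference = 2.0% <-- RUNNER-UP
  A (8.2%): difference = 2.5%
  O (7.5%): difference = 3.2%
  I (7.0%): difference = 3.7%
Step 3: Most likely is 'T' (9.1%, diff 1.6%); second most likely is 'E' (12.7%, diff 2.0%).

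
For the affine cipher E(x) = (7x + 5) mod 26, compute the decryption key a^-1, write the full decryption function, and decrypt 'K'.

Step 1: Find a^-1, the modular inverse of 7 mod 26.
Step 2: We need 7 * a^-1 = 1 (mod 26).
Step 3: 7 * 15 = 105 = 4 * 26 + 1, so a^-1 = 15.
Step 4: D(y) = 15(y - 5) mod 26.
Step 5: Apply to 'K' (y = 10): D(10) = 15 * (10 - 5) mod 26 = 15 * 5 mod 26 = 23 -> 'X'.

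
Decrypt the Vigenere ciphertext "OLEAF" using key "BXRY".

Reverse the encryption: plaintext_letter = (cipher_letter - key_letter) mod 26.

Step 1: Extend key: BXRYB
Step 2: Decrypt each letter (c - k) mod 26:
  O(14) - B(1) = (14-1) mod 26 = 13 = N
  L(11) - X(23) = (11-23) mod 26 = 14 = O
  E(4) - R(17) = (4-17) mod 26 = 13 = N
  A(0) - Y(24) = (0-24) mod 26 = 2 = C
  F(5) - B(1) = (5-1) mod 26 = 4 = E
Plaintext: NONCE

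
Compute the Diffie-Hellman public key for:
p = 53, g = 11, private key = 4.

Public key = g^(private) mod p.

Step 1: A = g^a mod p = 11^4 mod 53.
  11^1 mod 53 = 11
  11^2 mod 53 = (11 * 11) mod 53 = 15
  11^3 mod 53 = (15 * 11) mod 53 = 6
  11^4 mod 53 = (6 * 11) mod 53 = 13
Result: A = 13.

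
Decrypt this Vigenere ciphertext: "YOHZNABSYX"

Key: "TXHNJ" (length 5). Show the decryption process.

Step 1: Key 'TXHNJ' has length 5. Extended key: TXHNJTXHNJ
Step 2: Decrypt each position:
  Y(24) - T(19) = 5 = F
  O(14) - X(23) = 17 = R
  H(7) - H(7) = 0 = A
  Z(25) - N(13) = 12 = M
  N(13) - J(9) = 4 = E
  A(0) - T(19) = 7 = H
  B(1) - X(23) = 4 = E
  S(18) - H(7) = 11 = L
  Y(24) - N(13) = 11 = L
  X(23) - J(9) = 14 = O
Plaintext: FRAMEHELLO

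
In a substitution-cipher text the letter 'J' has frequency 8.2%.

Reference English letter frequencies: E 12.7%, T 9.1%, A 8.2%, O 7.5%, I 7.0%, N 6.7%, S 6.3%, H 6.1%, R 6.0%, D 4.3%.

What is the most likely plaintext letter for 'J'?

Step 1: The observed frequency is 8.2%.
Step 2: Compare with English frequencies:
  E: 12.7% (difference: 4.5%)
  T: 9.1% (difference: 0.9%)
  A: 8.2% (difference: 0.0%) <-- closest
  O: 7.5% (difference: 0.7%)
  I: 7.0% (difference: 1.2%)
  N: 6.7% (difference: 1.5%)
  S: 6.3% (difference: 1.9%)
  H: 6.1% (difference: 2.1%)
  R: 6.0% (difference: 2.2%)
  D: 4.3% (difference: 3.9%)
Step 3: 'J' most likely represents 'A' (frequency 8.2%).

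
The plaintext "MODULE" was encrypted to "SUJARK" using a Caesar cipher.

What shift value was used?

Step 1: Compare first letters: M (position 12) -> S (position 18).
Step 2: Shift = (18 - 12) mod 26 = 6.
The shift value is 6.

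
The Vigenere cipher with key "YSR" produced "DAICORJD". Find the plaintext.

Step 1: Extend key: YSRYSRYS
Step 2: Decrypt each letter (c - k) mod 26:
  D(3) - Y(24) = (3-24) mod 26 = 5 = F
  A(0) - S(18) = (0-18) mod 26 = 8 = I
  I(8) - R(17) = (8-17) mod 26 = 17 = R
  C(2) - Y(24) = (2-24) mod 26 = 4 = E
  O(14) - S(18) = (14-18) mod 26 = 22 = W
  R(17) - R(17) = (17-17) mod 26 = 0 = A
  J(9) - Y(24) = (9-24) mod 26 = 11 = L
  D(3) - S(18) = (3-18) mod 26 = 11 = L
Plaintext: FIREWALL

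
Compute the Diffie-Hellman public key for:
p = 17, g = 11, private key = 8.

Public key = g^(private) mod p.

Step 1: A = g^a mod p = 11^8 mod 17.
  11^1 mod 17 = 11
  11^2 mod 17 = (11 * 11) mod 17 = 2
  11^3 mod 17 = (2 * 11) mod 17 = 5
  11^4 mod 17 = (5 * 11) mod 17 = 4
  11^5 mod 17 = (4 * 11) mod 17 = 10
  11^6 mod 17 = (10 * 11) mod 17 = 8
  11^7 mod 17 = (8 * 11) mod 17 = 3
  11^8 mod 17 = (3 * 11) mod 17 = 16
Result: A = 16.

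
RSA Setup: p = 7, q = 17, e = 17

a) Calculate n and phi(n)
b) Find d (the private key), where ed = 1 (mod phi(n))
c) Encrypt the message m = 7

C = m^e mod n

Step 1: n = 7 * 17 = 119.
Step 2: phi(n) = (7-1)(17-1) = 6 * 16 = 96.
Step 3: Find d = 17^(-1) mod 96 = 17.
  Verify: 17 * 17 = 289 = 1 (mod 96).
Step 4: C = 7^17 mod 119 = 7.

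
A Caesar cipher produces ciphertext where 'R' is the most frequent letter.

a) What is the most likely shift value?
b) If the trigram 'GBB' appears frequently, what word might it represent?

Step 1: In English, 'E' is the most frequent letter (12.7%).
Step 2: The most frequent ciphertext letter is 'R' (position 17).
Step 3: Shift = (17 - 4) mod 26 = 13.
Step 4: Decrypt 'GBB' by shifting back 13:
  G -> T
  B -> O
  B -> O
Step 5: 'GBB' decrypts to 'TOO'.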